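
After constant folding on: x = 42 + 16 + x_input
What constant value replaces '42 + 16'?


Identifying constant sub-expression:
  Original: x = 42 + 16 + x_input
  42 and 16 are both compile-time constants
  Evaluating: 42 + 16 = 58
  After folding: x = 58 + x_input

58


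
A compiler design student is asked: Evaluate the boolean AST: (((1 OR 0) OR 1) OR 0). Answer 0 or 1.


Step 1: Evaluate inner node
  1 OR 0 = 1
Step 2: Evaluate next node
  1 OR 1 = 1
Step 3: Evaluate root node
  1 OR 0 = 1

1


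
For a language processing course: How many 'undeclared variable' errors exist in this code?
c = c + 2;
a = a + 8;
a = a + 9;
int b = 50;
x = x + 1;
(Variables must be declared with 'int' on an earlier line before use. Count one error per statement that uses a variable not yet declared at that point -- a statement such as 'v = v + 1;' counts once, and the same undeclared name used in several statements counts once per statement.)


Scanning code line by line:
  Line 1: use 'c' -> ERROR (undeclared)
  Line 2: use 'a' -> ERROR (undeclared)
  Line 3: use 'a' -> ERROR (undeclared)
  Line 4: declare 'b' -> declared = ['b']
  Line 5: use 'x' -> ERROR (undeclared)
Total undeclared variable errors: 4

4


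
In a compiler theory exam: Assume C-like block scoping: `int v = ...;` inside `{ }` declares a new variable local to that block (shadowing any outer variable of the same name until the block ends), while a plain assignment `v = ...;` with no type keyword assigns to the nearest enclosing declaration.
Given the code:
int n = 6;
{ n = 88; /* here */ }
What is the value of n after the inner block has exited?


Analyzing scoping rules:
Outer scope: declares n = 6
Inner block: 'n = 88;' has no type keyword, so it is an assignment to the outer n (no shadowing)
The assignment changed the outer variable itself, so the new value persists after the block -> 88
Result: 88

88


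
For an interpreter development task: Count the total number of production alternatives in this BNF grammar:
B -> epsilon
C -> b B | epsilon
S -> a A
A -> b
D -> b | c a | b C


Counting alternatives per rule:
  B: 1 alternative(s)
  C: 2 alternative(s)
  S: 1 alternative(s)
  A: 1 alternative(s)
  D: 3 alternative(s)
Sum: 1 + 2 + 1 + 1 + 3 = 8

8


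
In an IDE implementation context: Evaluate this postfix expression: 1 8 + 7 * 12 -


Processing tokens left to right:
Push 1, Push 8
Pop 1 and 8, compute 1 + 8 = 9, push 9
Push 7
Pop 9 and 7, compute 9 * 7 = 63, push 63
Push 12
Pop 63 and 12, compute 63 - 12 = 51, push 51
Stack result: 51

51


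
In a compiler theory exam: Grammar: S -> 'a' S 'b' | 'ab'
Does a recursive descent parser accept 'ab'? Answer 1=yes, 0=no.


Grammar accepts strings of the form a^n b^n (n >= 1)
Word: 'ab'
Counting: 1 a's and 1 b's
Check: 1 == 1? Yes
Derivation (S -> aSb applied 0 time(s), then S -> ab): S => ab
Accepted

1


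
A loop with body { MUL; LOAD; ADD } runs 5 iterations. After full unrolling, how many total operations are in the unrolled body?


Loop body operations: MUL, LOAD, ADD (3 ops per iteration)
Unrolling 5 iterations:
  Iteration 1: MUL, LOAD, ADD (3 ops)
  Iteration 2: MUL, LOAD, ADD (3 ops)
  Iteration 3: MUL, LOAD, ADD (3 ops)
  Iteration 4: MUL, LOAD, ADD (3 ops)
  Iteration 5: MUL, LOAD, ADD (3 ops)
Total: 5 iterations * 3 ops/iter = 15 operations

15


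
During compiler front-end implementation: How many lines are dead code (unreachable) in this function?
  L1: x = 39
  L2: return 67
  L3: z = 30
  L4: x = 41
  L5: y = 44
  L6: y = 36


Analyzing control flow:
  L1: reachable (before return)
  L2: reachable (return statement)
  L3: DEAD (after return at L2)
  L4: DEAD (after return at L2)
  L5: DEAD (after return at L2)
  L6: DEAD (after return at L2)
Return at L2, total lines = 6
Dead lines: L3 through L6
Count: 4

4


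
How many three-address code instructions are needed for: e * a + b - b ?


Expression: e * a + b - b
Generating three-address code (respecting * over +/- precedence):
  Instruction 1: t1 = e * a
  Instruction 2: t2 = t1 + b
  Instruction 3: t3 = t2 - b
Total instructions: 3

3


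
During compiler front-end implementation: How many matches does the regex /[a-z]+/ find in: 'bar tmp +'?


Pattern: /[a-z]+/ (identifiers)
Input: 'bar tmp +'
Scanning for matches:
  Match 1: 'bar'
  Match 2: 'tmp'
Total matches: 2

2


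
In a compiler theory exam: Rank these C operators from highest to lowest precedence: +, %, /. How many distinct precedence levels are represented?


Looking up precedence for each operator:
  + -> precedence 5
  % -> precedence 6
  / -> precedence 6
Sorted highest to lowest: %, /, +
Distinct precedence values: [6, 5]
Number of distinct levels: 2

2


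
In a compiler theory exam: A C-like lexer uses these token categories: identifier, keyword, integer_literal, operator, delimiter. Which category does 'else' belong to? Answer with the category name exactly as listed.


Token: 'else'
Checking categories:
  identifier: no
  integer_literal: no
  operator: no
  keyword: YES
  delimiter: no
Category: keyword

keyword


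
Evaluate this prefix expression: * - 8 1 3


Parsing prefix expression: * - 8 1 3
Step 1: Innermost operation '- 8 1'
  8 - 1 = 7
Step 2: Outer operation '* [7] 3'
  7 * 3 = 21

21


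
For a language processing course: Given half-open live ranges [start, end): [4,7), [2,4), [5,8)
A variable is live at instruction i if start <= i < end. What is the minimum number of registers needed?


Live ranges:
  Var0: [4, 7)
  Var1: [2, 4)
  Var2: [5, 8)
Sweep-line events (position, delta, active):
  pos=2 start -> active=1
  pos=4 end -> active=0
  pos=4 start -> active=1
  pos=5 start -> active=2
  pos=7 end -> active=1
  pos=8 end -> active=0
Maximum simultaneous active: 2
Minimum registers needed: 2

2


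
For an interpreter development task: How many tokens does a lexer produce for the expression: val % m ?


Scanning 'val % m'
Token 1: 'val' -> identifier
Token 2: '%' -> operator
Token 3: 'm' -> identifier
Total tokens: 3

3


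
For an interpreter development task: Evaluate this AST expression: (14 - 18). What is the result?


Expression: (14 - 18)
Evaluating step by step:
  14 - 18 = -4
Result: -4

-4


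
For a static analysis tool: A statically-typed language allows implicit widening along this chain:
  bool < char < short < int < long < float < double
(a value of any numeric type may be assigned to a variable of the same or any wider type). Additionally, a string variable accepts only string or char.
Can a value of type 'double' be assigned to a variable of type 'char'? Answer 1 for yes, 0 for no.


Target variable type: char
Source value type: double
Numeric ranks: double=6, char=1
Widening allowed iff rank(source) <= rank(target): 6 <= 1? No
Result: 0

0


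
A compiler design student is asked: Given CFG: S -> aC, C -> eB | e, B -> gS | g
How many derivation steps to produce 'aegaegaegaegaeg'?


Grammar: S -> aC, C -> eB | e, B -> gS | g
Deriving 'aegaegaegaegaeg':
Step 1: S -> aC => aC
Step 2: C -> eB => aeB
Step 3: B -> gS => aegS
Step 4: S -> aC => aegaC
Step 5: C -> eB => aegaeB
Step 6: B -> gS => aegaegS
Step 7: S -> aC => aegaegaC
Step 8: C -> eB => aegaegaeB
Step 9: B -> gS => aegaegaegS
Step 10: S -> aC => aegaegaegaC
Step 11: C -> eB => aegaegaegaeB
Step 12: B -> gS => aegaegaegaegS
Step 13: S -> aC => aegaegaegaegaC
Step 14: C -> eB => aegaegaegaegaeB
Step 15: B -> g => aegaegaegaegaeg
Total derivation steps: 15

15


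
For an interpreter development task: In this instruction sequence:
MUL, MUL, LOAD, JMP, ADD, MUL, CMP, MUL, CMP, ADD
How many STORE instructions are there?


Scanning instruction sequence for STORE:
  Position 1: MUL
  Position 2: MUL
  Position 3: LOAD
  Position 4: JMP
  Position 5: ADD
  Position 6: MUL
  Position 7: CMP
  Position 8: MUL
  Position 9: CMP
  Position 10: ADD
Matches at positions: []
Total STORE count: 0

0


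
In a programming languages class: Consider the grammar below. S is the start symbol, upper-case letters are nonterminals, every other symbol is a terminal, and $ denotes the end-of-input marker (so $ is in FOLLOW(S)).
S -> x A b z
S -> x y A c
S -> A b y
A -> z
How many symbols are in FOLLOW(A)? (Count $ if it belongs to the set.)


S is the start symbol and does not occur in any rule body, so FOLLOW(S) = {$}.
Examining every occurrence of A in a rule body:
  S -> x A b z : A is followed by terminal 'b' -> add 'b'
  S -> x y A c : A is followed by terminal 'c' -> add 'c'
  S -> A b y : A is followed by terminal 'b' -> add 'b' (already in the set)
  A -> z : A does not occur in the body -> contributes nothing
FOLLOW(A) = {b, c}
Count: 2

2


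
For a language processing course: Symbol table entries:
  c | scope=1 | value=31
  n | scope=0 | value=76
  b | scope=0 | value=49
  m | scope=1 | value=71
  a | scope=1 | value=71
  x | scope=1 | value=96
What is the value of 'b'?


Searching symbol table for 'b':
  c | scope=1 | value=31
  n | scope=0 | value=76
  b | scope=0 | value=49 <- MATCH
  m | scope=1 | value=71
  a | scope=1 | value=71
  x | scope=1 | value=96
Found 'b' at scope 0 with value 49

49


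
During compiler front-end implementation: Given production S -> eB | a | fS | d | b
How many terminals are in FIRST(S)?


Production: S -> eB | a | fS | d | b
Examining each alternative for leading terminals:
  S -> eB : first terminal = 'e'
  S -> a : first terminal = 'a'
  S -> fS : first terminal = 'f'
  S -> d : first terminal = 'd'
  S -> b : first terminal = 'b'
FIRST(S) = {a, b, d, e, f}
Count: 5

5


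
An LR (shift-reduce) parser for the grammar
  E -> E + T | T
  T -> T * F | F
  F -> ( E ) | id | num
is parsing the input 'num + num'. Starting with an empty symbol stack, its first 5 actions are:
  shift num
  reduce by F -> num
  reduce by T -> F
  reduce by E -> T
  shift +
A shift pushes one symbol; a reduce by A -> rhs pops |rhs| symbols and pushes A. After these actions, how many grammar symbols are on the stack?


Tracking the symbol stack through each action:
  Action 1: shift 'num' : push -> stack = [num] (size 1)
  Action 2: reduce by F -> num : pop 1, push F -> stack = [F] (size 1)
  Action 3: reduce by T -> F : pop 1, push T -> stack = [T] (size 1)
  Action 4: reduce by E -> T : pop 1, push E -> stack = [E] (size 1)
  Action 5: shift '+' : push -> stack = [E, +] (size 2)
Final stack size: 2

2


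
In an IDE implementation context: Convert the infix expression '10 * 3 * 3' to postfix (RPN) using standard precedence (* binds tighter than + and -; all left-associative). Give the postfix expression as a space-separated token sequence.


Applying the shunting-yard algorithm:
  Operand 10 -> output
  Push '*' onto operator stack -> op-stack: [*]
  Operand 3 -> output
  See '*' (prec 2); top '*' (prec 2) >= it -> pop '*' to output
  Push '*' onto operator stack -> op-stack: [*]
  Operand 3 -> output
  End of input: pop '*' to output
Postfix result: 10 3 * 3 *

10 3 * 3 *


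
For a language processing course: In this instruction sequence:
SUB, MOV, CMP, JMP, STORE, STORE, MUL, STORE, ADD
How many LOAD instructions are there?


Scanning instruction sequence for LOAD:
  Position 1: SUB
  Position 2: MOV
  Position 3: CMP
  Position 4: JMP
  Position 5: STORE
  Position 6: STORE
  Position 7: MUL
  Position 8: STORE
  Position 9: ADD
Matches at positions: []
Total LOAD count: 0

0


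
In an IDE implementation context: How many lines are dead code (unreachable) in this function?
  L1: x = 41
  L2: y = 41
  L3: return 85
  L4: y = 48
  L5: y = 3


Analyzing control flow:
  L1: reachable (before return)
  L2: reachable (before return)
  L3: reachable (return statement)
  L4: DEAD (after return at L3)
  L5: DEAD (after return at L3)
Return at L3, total lines = 5
Dead lines: L4 through L5
Count: 2

2


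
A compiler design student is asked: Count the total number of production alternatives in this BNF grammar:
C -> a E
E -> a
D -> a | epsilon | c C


Counting alternatives per rule:
  C: 1 alternative(s)
  E: 1 alternative(s)
  D: 3 alternative(s)
Sum: 1 + 1 + 3 = 5

5


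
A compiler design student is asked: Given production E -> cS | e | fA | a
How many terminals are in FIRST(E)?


Production: E -> cS | e | fA | a
Examining each alternative for leading terminals:
  E -> cS : first terminal = 'c'
  E -> e : first terminal = 'e'
  E -> fA : first terminal = 'f'
  E -> a : first terminal = 'a'
FIRST(E) = {a, c, e, f}
Count: 4

4


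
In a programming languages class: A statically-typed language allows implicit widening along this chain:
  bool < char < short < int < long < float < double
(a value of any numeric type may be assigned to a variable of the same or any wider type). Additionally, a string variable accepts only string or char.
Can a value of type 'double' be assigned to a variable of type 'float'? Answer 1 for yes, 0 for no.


Target variable type: float
Source value type: double
Numeric ranks: double=6, float=5
Widening allowed iff rank(source) <= rank(target): 6 <= 5? No
Result: 0

0


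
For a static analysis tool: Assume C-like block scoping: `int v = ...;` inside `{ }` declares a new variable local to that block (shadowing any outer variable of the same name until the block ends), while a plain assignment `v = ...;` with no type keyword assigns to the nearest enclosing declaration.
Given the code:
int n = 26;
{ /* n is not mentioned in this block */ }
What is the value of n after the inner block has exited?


Analyzing scoping rules:
Outer scope: declares n = 26
Inner block: n is neither redeclared nor assigned -> unchanged
After the block -> 26
Result: 26

26


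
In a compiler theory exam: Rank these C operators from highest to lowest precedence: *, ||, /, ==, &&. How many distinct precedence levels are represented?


Looking up precedence for each operator:
  * -> precedence 6
  || -> precedence 1
  / -> precedence 6
  == -> precedence 3
  && -> precedence 2
Sorted highest to lowest: *, /, ==, &&, ||
Distinct precedence values: [6, 3, 2, 1]
Number of distinct levels: 4

4


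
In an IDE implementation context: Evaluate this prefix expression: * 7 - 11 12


Parsing prefix expression: * 7 - 11 12
Step 1: Innermost operation '- 11 12'
  11 - 12 = -1
Step 2: Outer operation '* 7 [-1]'
  7 * -1 = -7

-7


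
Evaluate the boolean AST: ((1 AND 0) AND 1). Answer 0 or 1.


Step 1: Evaluate inner node
  1 AND 0 = 0
Step 2: Evaluate root node
  0 AND 1 = 0

0


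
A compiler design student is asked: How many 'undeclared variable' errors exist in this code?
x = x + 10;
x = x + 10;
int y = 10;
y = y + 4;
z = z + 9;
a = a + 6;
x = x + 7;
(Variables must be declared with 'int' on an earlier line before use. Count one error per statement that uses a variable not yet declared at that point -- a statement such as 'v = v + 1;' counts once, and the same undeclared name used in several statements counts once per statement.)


Scanning code line by line:
  Line 1: use 'x' -> ERROR (undeclared)
  Line 2: use 'x' -> ERROR (undeclared)
  Line 3: declare 'y' -> declared = ['y']
  Line 4: use 'y' -> OK (declared)
  Line 5: use 'z' -> ERROR (undeclared)
  Line 6: use 'a' -> ERROR (undeclared)
  Line 7: use 'x' -> ERROR (undeclared)
Total undeclared variable errors: 5

5


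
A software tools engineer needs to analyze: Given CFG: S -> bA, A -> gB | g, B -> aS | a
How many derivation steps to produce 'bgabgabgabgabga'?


Grammar: S -> bA, A -> gB | g, B -> aS | a
Deriving 'bgabgabgabgabga':
Step 1: S -> bA => bA
Step 2: A -> gB => bgB
Step 3: B -> aS => bgaS
Step 4: S -> bA => bgabA
Step 5: A -> gB => bgabgB
Step 6: B -> aS => bgabgaS
Step 7: S -> bA => bgabgabA
Step 8: A -> gB => bgabgabgB
Step 9: B -> aS => bgabgabgaS
Step 10: S -> bA => bgabgabgabA
Step 11: A -> gB => bgabgabgabgB
Step 12: B -> aS => bgabgabgabgaS
Step 13: S -> bA => bgabgabgabgabA
Step 14: A -> gB => bgabgabgabgabgB
Step 15: B -> a => bgabgabgabgabga
Total derivation steps: 15

15


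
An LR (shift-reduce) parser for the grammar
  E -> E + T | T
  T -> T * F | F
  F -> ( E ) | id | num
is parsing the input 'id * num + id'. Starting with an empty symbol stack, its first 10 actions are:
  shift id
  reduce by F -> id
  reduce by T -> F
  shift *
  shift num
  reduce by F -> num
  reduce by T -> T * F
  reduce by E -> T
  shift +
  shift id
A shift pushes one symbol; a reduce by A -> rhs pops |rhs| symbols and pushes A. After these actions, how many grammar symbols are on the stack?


Tracking the symbol stack through each action:
  Action 1: shift 'id' : push -> stack = [id] (size 1)
  Action 2: reduce by F -> id : pop 1, push F -> stack = [F] (size 1)
  Action 3: reduce by T -> F : pop 1, push T -> stack = [T] (size 1)
  Action 4: shift '*' : push -> stack = [T, *] (size 2)
  Action 5: shift 'num' : push -> stack = [T, *, num] (size 3)
  Action 6: reduce by F -> num : pop 1, push F -> stack = [T, *, F] (size 3)
  Action 7: reduce by T -> T * F : pop 3, push T -> stack = [T] (size 1)
  Action 8: reduce by E -> T : pop 1, push E -> stack = [E] (size 1)
  Action 9: shift '+' : push -> stack = [E, +] (size 2)
  Action 10: shift 'id' : push -> stack = [E, +, id] (size 3)
Final stack size: 3

3


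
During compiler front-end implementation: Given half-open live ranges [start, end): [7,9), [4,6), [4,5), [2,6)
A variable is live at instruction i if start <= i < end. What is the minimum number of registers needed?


Live ranges:
  Var0: [7, 9)
  Var1: [4, 6)
  Var2: [4, 5)
  Var3: [2, 6)
Sweep-line events (position, delta, active):
  pos=2 start -> active=1
  pos=4 start -> active=2
  pos=4 start -> active=3
  pos=5 end -> active=2
  pos=6 end -> active=1
  pos=6 end -> active=0
  pos=7 start -> active=1
  pos=9 end -> active=0
Maximum simultaneous active: 3
Minimum registers needed: 3

3


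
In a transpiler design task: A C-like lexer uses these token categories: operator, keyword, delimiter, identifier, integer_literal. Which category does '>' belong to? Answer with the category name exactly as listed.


Token: '>'
Checking categories:
  identifier: no
  integer_literal: no
  operator: YES
  keyword: no
  delimiter: no
Category: operator

operator


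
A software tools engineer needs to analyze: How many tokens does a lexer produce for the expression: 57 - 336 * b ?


Scanning '57 - 336 * b'
Token 1: '57' -> integer_literal
Token 2: '-' -> operator
Token 3: '336' -> integer_literal
Token 4: '*' -> operator
Token 5: 'b' -> identifier
Total tokens: 5

5


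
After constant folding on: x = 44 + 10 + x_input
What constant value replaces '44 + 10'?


Identifying constant sub-expression:
  Original: x = 44 + 10 + x_input
  44 and 10 are both compile-time constants
  Evaluating: 44 + 10 = 54
  After folding: x = 54 + x_input

54


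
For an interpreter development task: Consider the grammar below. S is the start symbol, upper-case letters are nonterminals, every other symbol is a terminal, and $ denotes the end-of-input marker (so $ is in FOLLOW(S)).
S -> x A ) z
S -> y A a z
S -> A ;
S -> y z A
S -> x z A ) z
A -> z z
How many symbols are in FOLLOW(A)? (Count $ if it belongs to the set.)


S is the start symbol and does not occur in any rule body, so FOLLOW(S) = {$}.
Examining every occurrence of A in a rule body:
  S -> x A ) z : A is followed by terminal ')' -> add ')'
  S -> y A a z : A is followed by terminal 'a' -> add 'a'
  S -> A ; : A is followed by terminal ';' -> add ';'
  S -> y z A : A is at the right end -> add FOLLOW(S) = {$}
  S -> x z A ) z : A is followed by terminal ')' -> add ')' (already in the set)
  A -> z z : A does not occur in the body -> contributes nothing
FOLLOW(A) = {), ;, a, $}
Count: 4

4


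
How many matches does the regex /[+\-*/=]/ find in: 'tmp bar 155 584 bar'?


Pattern: /[+\-*/=]/ (operators)
Input: 'tmp bar 155 584 bar'
Scanning for matches:
Total matches: 0

0


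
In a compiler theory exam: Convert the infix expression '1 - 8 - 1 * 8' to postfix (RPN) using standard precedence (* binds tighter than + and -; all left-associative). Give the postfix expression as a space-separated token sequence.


Applying the shunting-yard algorithm:
  Operand 1 -> output
  Push '-' onto operator stack -> op-stack: [-]
  Operand 8 -> output
  See '-' (prec 1); top '-' (prec 1) >= it -> pop '-' to output
  Push '-' onto operator stack -> op-stack: [-]
  Operand 1 -> output
  Push '*' onto operator stack -> op-stack: [-, *]
  Operand 8 -> output
  End of input: pop '*' to output
  End of input: pop '-' to output
Postfix result: 1 8 - 1 8 * -

1 8 - 1 8 * -


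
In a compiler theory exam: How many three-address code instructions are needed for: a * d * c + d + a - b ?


Expression: a * d * c + d + a - b
Generating three-address code (respecting * over +/- precedence):
  Instruction 1: t1 = a * d
  Instruction 2: t2 = t1 * c
  Instruction 3: t3 = t2 + d
  Instruction 4: t4 = t3 + a
  Instruction 5: t5 = t4 - b
Total instructions: 5

5


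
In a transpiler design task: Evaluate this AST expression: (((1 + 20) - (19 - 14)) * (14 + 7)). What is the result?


Expression: (((1 + 20) - (19 - 14)) * (14 + 7))
Evaluating step by step:
  1 + 20 = 21
  19 - 14 = 5
  21 - 5 = 16
  14 + 7 = 21
  16 * 21 = 336
Result: 336

336


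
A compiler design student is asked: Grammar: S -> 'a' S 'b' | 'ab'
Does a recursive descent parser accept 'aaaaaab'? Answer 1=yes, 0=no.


Grammar accepts strings of the form a^n b^n (n >= 1)
Word: 'aaaaaab'
Counting: 6 a's and 1 b's
Check: 6 == 1? No
Mismatch: a-count != b-count
Rejected

0


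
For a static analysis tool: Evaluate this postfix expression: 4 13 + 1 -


Processing tokens left to right:
Push 4, Push 13
Pop 4 and 13, compute 4 + 13 = 17, push 17
Push 1
Pop 17 and 1, compute 17 - 1 = 16, push 16
Stack result: 16

16


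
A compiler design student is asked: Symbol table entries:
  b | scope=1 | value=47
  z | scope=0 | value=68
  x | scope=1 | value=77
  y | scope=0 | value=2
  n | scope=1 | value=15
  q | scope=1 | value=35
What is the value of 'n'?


Searching symbol table for 'n':
  b | scope=1 | value=47
  z | scope=0 | value=68
  x | scope=1 | value=77
  y | scope=0 | value=2
  n | scope=1 | value=15 <- MATCH
  q | scope=1 | value=35
Found 'n' at scope 1 with value 15

15


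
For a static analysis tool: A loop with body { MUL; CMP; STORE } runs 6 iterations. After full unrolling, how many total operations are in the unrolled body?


Loop body operations: MUL, CMP, STORE (3 ops per iteration)
Unrolling 6 iterations:
  Iteration 1: MUL, CMP, STORE (3 ops)
  Iteration 2: MUL, CMP, STORE (3 ops)
  Iteration 3: MUL, CMP, STORE (3 ops)
  Iteration 4: MUL, CMP, STORE (3 ops)
  Iteration 5: MUL, CMP, STORE (3 ops)
  Iteration 6: MUL, CMP, STORE (3 ops)
Total: 6 iterations * 3 ops/iter = 18 operations

18


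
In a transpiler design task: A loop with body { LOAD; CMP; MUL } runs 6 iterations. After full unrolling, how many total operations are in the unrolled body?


Loop body operations: LOAD, CMP, MUL (3 ops per iteration)
Unrolling 6 iterations:
  Iteration 1: LOAD, CMP, MUL (3 ops)
  Iteration 2: LOAD, CMP, MUL (3 ops)
  Iteration 3: LOAD, CMP, MUL (3 ops)
  Iteration 4: LOAD, CMP, MUL (3 ops)
  Iteration 5: LOAD, CMP, MUL (3 ops)
  Iteration 6: LOAD, CMP, MUL (3 ops)
Total: 6 iterations * 3 ops/iter = 18 operations

18


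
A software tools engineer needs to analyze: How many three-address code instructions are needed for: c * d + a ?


Expression: c * d + a
Generating three-address code (respecting * over +/- precedence):
  Instruction 1: t1 = c * d
  Instruction 2: t2 = t1 + a
Total instructions: 2

2


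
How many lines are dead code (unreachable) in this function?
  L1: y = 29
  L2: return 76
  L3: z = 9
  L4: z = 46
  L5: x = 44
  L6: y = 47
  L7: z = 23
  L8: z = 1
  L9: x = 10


Analyzing control flow:
  L1: reachable (before return)
  L2: reachable (return statement)
  L3: DEAD (after return at L2)
  L4: DEAD (after return at L2)
  L5: DEAD (after return at L2)
  L6: DEAD (after return at L2)
  L7: DEAD (after return at L2)
  L8: DEAD (after return at L2)
  L9: DEAD (after return at L2)
Return at L2, total lines = 9
Dead lines: L3 through L9
Count: 7

7


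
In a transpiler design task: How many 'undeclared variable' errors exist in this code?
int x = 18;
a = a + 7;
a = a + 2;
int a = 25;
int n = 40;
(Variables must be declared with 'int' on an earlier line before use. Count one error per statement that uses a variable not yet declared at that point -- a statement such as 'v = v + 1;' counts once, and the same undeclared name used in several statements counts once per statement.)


Scanning code line by line:
  Line 1: declare 'x' -> declared = ['x']
  Line 2: use 'a' -> ERROR (undeclared)
  Line 3: use 'a' -> ERROR (undeclared)
  Line 4: declare 'a' -> declared = ['a', 'x']
  Line 5: declare 'n' -> declared = ['a', 'n', 'x']
Total undeclared variable errors: 2

2


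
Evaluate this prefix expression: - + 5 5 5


Parsing prefix expression: - + 5 5 5
Step 1: Innermost operation '+ 5 5'
  5 + 5 = 10
Step 2: Outer operation '- [10] 5'
  10 - 5 = 5

5


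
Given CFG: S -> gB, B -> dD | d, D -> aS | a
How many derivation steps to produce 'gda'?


Grammar: S -> gB, B -> dD | d, D -> aS | a
Deriving 'gda':
Step 1: S -> gB => gB
Step 2: B -> dD => gdD
Step 3: D -> a => gda
Total derivation steps: 3

3


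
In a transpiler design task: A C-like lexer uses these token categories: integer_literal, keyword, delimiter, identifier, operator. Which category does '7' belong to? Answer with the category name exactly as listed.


Token: '7'
Checking categories:
  identifier: no
  integer_literal: YES
  operator: no
  keyword: no
  delimiter: no
Category: integer_literal

integer_literal


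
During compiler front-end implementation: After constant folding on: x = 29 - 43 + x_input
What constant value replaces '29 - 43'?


Identifying constant sub-expression:
  Original: x = 29 - 43 + x_input
  29 and 43 are both compile-time constants
  Evaluating: 29 - 43 = -14
  After folding: x = -14 + x_input

-14


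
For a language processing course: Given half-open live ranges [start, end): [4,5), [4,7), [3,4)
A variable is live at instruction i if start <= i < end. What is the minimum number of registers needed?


Live ranges:
  Var0: [4, 5)
  Var1: [4, 7)
  Var2: [3, 4)
Sweep-line events (position, delta, active):
  pos=3 start -> active=1
  pos=4 end -> active=0
  pos=4 start -> active=1
  pos=4 start -> active=2
  pos=5 end -> active=1
  pos=7 end -> active=0
Maximum simultaneous active: 2
Minimum registers needed: 2

2


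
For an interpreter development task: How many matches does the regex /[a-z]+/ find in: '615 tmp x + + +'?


Pattern: /[a-z]+/ (identifiers)
Input: '615 tmp x + + +'
Scanning for matches:
  Match 1: 'tmp'
  Match 2: 'x'
Total matches: 2

2


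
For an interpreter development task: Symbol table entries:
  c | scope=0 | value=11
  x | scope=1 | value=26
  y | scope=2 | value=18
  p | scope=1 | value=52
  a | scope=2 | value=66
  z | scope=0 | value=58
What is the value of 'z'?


Searching symbol table for 'z':
  c | scope=0 | value=11
  x | scope=1 | value=26
  y | scope=2 | value=18
  p | scope=1 | value=52
  a | scope=2 | value=66
  z | scope=0 | value=58 <- MATCH
Found 'z' at scope 0 with value 58

58


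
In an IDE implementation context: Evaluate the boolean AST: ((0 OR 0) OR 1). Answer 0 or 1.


Step 1: Evaluate inner node
  0 OR 0 = 0
Step 2: Evaluate root node
  0 OR 1 = 1

1


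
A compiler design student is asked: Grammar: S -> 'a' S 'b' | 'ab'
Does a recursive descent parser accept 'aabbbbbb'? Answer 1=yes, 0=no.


Grammar accepts strings of the form a^n b^n (n >= 1)
Word: 'aabbbbbb'
Counting: 2 a's and 6 b's
Check: 2 == 6? No
Mismatch: a-count != b-count
Rejected

0


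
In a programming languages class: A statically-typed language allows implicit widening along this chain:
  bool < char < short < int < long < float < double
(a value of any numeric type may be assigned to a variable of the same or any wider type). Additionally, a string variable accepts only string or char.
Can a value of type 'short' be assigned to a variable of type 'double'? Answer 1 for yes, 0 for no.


Target variable type: double
Source value type: short
Numeric ranks: short=2, double=6
Widening allowed iff rank(source) <= rank(target): 2 <= 6? Yes
Result: 1

1


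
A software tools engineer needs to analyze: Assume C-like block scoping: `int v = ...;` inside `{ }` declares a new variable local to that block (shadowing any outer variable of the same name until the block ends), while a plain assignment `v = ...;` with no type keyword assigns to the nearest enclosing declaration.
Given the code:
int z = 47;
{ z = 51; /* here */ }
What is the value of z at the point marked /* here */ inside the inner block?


Analyzing scoping rules:
Outer scope: declares z = 47
Inner block: 'z = 51;' has no type keyword, so it is an assignment to the outer z (no shadowing)
Inside the block, after the assignment -> 51
Result: 51

51


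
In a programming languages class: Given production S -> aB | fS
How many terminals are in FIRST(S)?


Production: S -> aB | fS
Examining each alternative for leading terminals:
  S -> aB : first terminal = 'a'
  S -> fS : first terminal = 'f'
FIRST(S) = {a, f}
Count: 2

2


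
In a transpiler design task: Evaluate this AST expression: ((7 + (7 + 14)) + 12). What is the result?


Expression: ((7 + (7 + 14)) + 12)
Evaluating step by step:
  7 + 14 = 21
  7 + 21 = 28
  28 + 12 = 40
Result: 40

40


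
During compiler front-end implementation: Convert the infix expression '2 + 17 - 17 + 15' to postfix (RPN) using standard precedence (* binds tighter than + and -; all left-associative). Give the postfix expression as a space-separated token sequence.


Applying the shunting-yard algorithm:
  Operand 2 -> output
  Push '+' onto operator stack -> op-stack: [+]
  Operand 17 -> output
  See '-' (prec 1); top '+' (prec 1) >= it -> pop '+' to output
  Push '-' onto operator stack -> op-stack: [-]
  Operand 17 -> output
  See '+' (prec 1); top '-' (prec 1) >= it -> pop '-' to output
  Push '+' onto operator stack -> op-stack: [+]
  Operand 15 -> output
  End of input: pop '+' to output
Postfix result: 2 17 + 17 - 15 +

2 17 + 17 - 15 +


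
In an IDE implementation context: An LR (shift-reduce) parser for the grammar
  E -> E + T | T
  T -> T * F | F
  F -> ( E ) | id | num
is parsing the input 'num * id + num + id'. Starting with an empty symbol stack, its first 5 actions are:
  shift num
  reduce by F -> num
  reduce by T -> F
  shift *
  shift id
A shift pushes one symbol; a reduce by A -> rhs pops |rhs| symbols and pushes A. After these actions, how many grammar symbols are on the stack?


Tracking the symbol stack through each action:
  Action 1: shift 'num' : push -> stack = [num] (size 1)
  Action 2: reduce by F -> num : pop 1, push F -> stack = [F] (size 1)
  Action 3: reduce by T -> F : pop 1, push T -> stack = [T] (size 1)
  Action 4: shift '*' : push -> stack = [T, *] (size 2)
  Action 5: shift 'id' : push -> stack = [T, *, id] (size 3)
Final stack size: 3

3


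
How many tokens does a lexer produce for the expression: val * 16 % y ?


Scanning 'val * 16 % y'
Token 1: 'val' -> identifier
Token 2: '*' -> operator
Token 3: '16' -> integer_literal
Token 4: '%' -> operator
Token 5: 'y' -> identifier
Total tokens: 5

5


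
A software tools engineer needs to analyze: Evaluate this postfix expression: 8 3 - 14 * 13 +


Processing tokens left to right:
Push 8, Push 3
Pop 8 and 3, compute 8 - 3 = 5, push 5
Push 14
Pop 5 and 14, compute 5 * 14 = 70, push 70
Push 13
Pop 70 and 13, compute 70 + 13 = 83, push 83
Stack result: 83

83


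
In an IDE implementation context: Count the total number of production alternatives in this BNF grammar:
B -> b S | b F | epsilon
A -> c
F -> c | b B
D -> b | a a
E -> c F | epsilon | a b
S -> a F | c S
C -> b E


Counting alternatives per rule:
  B: 3 alternative(s)
  A: 1 alternative(s)
  F: 2 alternative(s)
  D: 2 alternative(s)
  E: 3 alternative(s)
  S: 2 alternative(s)
  C: 1 alternative(s)
Sum: 3 + 1 + 2 + 2 + 3 + 2 + 1 = 14

14


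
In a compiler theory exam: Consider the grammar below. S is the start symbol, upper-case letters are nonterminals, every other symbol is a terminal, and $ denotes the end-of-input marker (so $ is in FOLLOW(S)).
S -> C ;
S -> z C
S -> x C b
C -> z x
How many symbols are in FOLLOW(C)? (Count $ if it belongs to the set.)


S is the start symbol and does not occur in any rule body, so FOLLOW(S) = {$}.
Examining every occurrence of C in a rule body:
  S -> C ; : C is followed by terminal ';' -> add ';'
  S -> z C : C is at the right end -> add FOLLOW(S) = {$}
  S -> x C b : C is followed by terminal 'b' -> add 'b'
  C -> z x : C does not occur in the body -> contributes nothing
FOLLOW(C) = {;, b, $}
Count: 3

3


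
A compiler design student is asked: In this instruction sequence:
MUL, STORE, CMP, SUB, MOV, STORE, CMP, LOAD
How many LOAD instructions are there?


Scanning instruction sequence for LOAD:
  Position 1: MUL
  Position 2: STORE
  Position 3: CMP
  Position 4: SUB
  Position 5: MOV
  Position 6: STORE
  Position 7: CMP
  Position 8: LOAD <- MATCH
Matches at positions: [8]
Total LOAD count: 1

1


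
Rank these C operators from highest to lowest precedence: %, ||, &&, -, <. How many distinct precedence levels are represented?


Looking up precedence for each operator:
  % -> precedence 6
  || -> precedence 1
  && -> precedence 2
  - -> precedence 5
  < -> precedence 4
Sorted highest to lowest: %, -, <, &&, ||
Distinct precedence values: [6, 5, 4, 2, 1]
Number of distinct levels: 5

5


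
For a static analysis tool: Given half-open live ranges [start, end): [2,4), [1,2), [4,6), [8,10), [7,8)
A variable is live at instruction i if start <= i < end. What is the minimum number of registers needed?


Live ranges:
  Var0: [2, 4)
  Var1: [1, 2)
  Var2: [4, 6)
  Var3: [8, 10)
  Var4: [7, 8)
Sweep-line events (position, delta, active):
  pos=1 start -> active=1
  pos=2 end -> active=0
  pos=2 start -> active=1
  pos=4 end -> active=0
  pos=4 start -> active=1
  pos=6 end -> active=0
  pos=7 start -> active=1
  pos=8 end -> active=0
  pos=8 start -> active=1
  pos=10 end -> active=0
Maximum simultaneous active: 1
Minimum registers needed: 1

1


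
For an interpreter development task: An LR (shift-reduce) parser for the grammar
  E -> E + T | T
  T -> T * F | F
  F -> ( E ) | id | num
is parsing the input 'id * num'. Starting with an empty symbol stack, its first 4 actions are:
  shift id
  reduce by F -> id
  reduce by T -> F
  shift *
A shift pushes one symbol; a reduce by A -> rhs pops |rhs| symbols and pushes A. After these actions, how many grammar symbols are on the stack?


Tracking the symbol stack through each action:
  Action 1: shift 'id' : push -> stack = [id] (size 1)
  Action 2: reduce by F -> id : pop 1, push F -> stack = [F] (size 1)
  Action 3: reduce by T -> F : pop 1, push T -> stack = [T] (size 1)
  Action 4: shift '*' : push -> stack = [T, *] (size 2)
Final stack size: 2

2


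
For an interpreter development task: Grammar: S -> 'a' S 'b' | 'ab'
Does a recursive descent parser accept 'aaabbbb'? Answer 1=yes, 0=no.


Grammar accepts strings of the form a^n b^n (n >= 1)
Word: 'aaabbbb'
Counting: 3 a's and 4 b's
Check: 3 == 4? No
Mismatch: a-count != b-count
Rejected

0


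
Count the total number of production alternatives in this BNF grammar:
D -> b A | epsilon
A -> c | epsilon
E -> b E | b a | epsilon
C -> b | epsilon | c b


Counting alternatives per rule:
  D: 2 alternative(s)
  A: 2 alternative(s)
  E: 3 alternative(s)
  C: 3 alternative(s)
Sum: 2 + 2 + 3 + 3 = 10

10


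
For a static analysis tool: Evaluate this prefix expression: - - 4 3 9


Parsing prefix expression: - - 4 3 9
Step 1: Innermost operation '- 4 3'
  4 - 3 = 1
Step 2: Outer operation '- [1] 9'
  1 - 9 = -8

-8


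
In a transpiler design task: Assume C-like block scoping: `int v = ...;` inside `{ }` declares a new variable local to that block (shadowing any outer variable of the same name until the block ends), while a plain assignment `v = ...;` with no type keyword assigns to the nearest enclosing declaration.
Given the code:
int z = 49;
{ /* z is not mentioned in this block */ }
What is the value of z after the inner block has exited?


Analyzing scoping rules:
Outer scope: declares z = 49
Inner block: z is neither redeclared nor assigned -> unchanged
After the block -> 49
Result: 49

49


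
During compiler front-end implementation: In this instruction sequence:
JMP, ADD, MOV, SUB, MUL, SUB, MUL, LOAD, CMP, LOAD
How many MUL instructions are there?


Scanning instruction sequence for MUL:
  Position 1: JMP
  Position 2: ADD
  Position 3: MOV
  Position 4: SUB
  Position 5: MUL <- MATCH
  Position 6: SUB
  Position 7: MUL <- MATCH
  Position 8: LOAD
  Position 9: CMP
  Position 10: LOAD
Matches at positions: [5, 7]
Total MUL count: 2

2


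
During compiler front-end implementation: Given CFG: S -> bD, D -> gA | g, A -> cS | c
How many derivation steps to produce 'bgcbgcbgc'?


Grammar: S -> bD, D -> gA | g, A -> cS | c
Deriving 'bgcbgcbgc':
Step 1: S -> bD => bD
Step 2: D -> gA => bgA
Step 3: A -> cS => bgcS
Step 4: S -> bD => bgcbD
Step 5: D -> gA => bgcbgA
Step 6: A -> cS => bgcbgcS
Step 7: S -> bD => bgcbgcbD
Step 8: D -> gA => bgcbgcbgA
Step 9: A -> c => bgcbgcbgc
Total derivation steps: 9

9


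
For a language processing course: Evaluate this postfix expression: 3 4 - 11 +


Processing tokens left to right:
Push 3, Push 4
Pop 3 and 4, compute 3 - 4 = -1, push -1
Push 11
Pop -1 and 11, compute -1 + 11 = 10, push 10
Stack result: 10

10


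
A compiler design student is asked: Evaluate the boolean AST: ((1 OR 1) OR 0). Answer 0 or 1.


Step 1: Evaluate inner node
  1 OR 1 = 1
Step 2: Evaluate root node
  1 OR 0 = 1

1


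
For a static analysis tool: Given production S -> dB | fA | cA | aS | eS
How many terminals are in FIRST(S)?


Production: S -> dB | fA | cA | aS | eS
Examining each alternative for leading terminals:
  S -> dB : first terminal = 'd'
  S -> fA : first terminal = 'f'
  S -> cA : first terminal = 'c'
  S -> aS : first terminal = 'a'
  S -> eS : first terminal = 'e'
FIRST(S) = {a, c, d, e, f}
Count: 5

5


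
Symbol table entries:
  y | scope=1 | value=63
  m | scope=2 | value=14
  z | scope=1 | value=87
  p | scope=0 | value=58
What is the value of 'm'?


Searching symbol table for 'm':
  y | scope=1 | value=63
  m | scope=2 | value=14 <- MATCH
  z | scope=1 | value=87
  p | scope=0 | value=58
Found 'm' at scope 2 with value 14

14


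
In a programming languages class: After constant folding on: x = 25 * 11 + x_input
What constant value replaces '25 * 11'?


Identifying constant sub-expression:
  Original: x = 25 * 11 + x_input
  25 and 11 are both compile-time constants
  Evaluating: 25 * 11 = 275
  After folding: x = 275 + x_input

275


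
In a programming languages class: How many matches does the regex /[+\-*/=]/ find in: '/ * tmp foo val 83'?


Pattern: /[+\-*/=]/ (operators)
Input: '/ * tmp foo val 83'
Scanning for matches:
  Match 1: '/'
  Match 2: '*'
Total matches: 2

2


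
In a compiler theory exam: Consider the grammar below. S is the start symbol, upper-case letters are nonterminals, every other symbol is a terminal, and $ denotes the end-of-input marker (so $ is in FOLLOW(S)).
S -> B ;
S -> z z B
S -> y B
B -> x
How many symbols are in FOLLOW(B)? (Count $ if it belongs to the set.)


S is the start symbol and does not occur in any rule body, so FOLLOW(S) = {$}.
Examining every occurrence of B in a rule body:
  S -> B ; : B is followed by terminal ';' -> add ';'
  S -> z z B : B is at the right end -> add FOLLOW(S) = {$}
  S -> y B : B is at the right end -> add FOLLOW(S) = {$} (already in the set)
  B -> x : B does not occur in the body -> contributes nothing
FOLLOW(B) = {;, $}
Count: 2

2


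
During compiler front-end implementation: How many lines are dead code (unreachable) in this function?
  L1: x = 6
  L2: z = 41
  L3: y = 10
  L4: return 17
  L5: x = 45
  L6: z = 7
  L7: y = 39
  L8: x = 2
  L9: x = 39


Analyzing control flow:
  L1: reachable (before return)
  L2: reachable (before return)
  L3: reachable (before return)
  L4: reachable (return statement)
  L5: DEAD (after return at L4)
  L6: DEAD (after return at L4)
  L7: DEAD (after return at L4)
  L8: DEAD (after return at L4)
  L9: DEAD (after return at L4)
Return at L4, total lines = 9
Dead lines: L5 through L9
Count: 5

5
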